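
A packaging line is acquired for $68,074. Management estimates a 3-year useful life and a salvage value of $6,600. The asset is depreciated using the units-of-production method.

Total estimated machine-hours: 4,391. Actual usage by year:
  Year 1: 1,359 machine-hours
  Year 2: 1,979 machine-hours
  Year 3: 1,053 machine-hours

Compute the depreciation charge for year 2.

$27,706

Depreciable base = $68,074 − $6,600 = $61,474.
Rate = $61,474 / 4,391 machine-hours = $14 per machine-hour.
Year 1: 1,359 × $14 = $19,026. Book value $49,048.
Year 2: 1,979 × $14 = $27,706. Book value $21,342.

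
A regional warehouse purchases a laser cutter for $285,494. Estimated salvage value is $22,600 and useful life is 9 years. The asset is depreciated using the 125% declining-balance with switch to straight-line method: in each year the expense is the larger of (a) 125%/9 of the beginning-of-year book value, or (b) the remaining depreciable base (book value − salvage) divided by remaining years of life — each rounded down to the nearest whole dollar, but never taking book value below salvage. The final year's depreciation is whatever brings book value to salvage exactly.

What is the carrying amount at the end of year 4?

Depreciable base = $285,494 − $22,600 = $262,894.
Year 1: DB = ⌊$285,494 × 125%/9⌋ = $39,651; SL = ⌊$262,894/9⌋ = $29,210 → take DB $39,651. Book value $245,843.
Year 2: DB = ⌊$245,843 × 125%/9⌋ = $34,144; SL = ⌊$223,243/8⌋ = $27,905 → take DB $34,144. Book value $211,699.
Year 3: DB = ⌊$211,699 × 125%/9⌋ = $29,402; SL = ⌊$189,099/7⌋ = $27,014 → take DB $29,402. Book value $182,297.
Year 4: DB = ⌊$182,297 × 125%/9⌋ = $25,319; SL = ⌊$159,697/6⌋ = $26,616 → take SL $26,616. Book value $155,681.

$155,681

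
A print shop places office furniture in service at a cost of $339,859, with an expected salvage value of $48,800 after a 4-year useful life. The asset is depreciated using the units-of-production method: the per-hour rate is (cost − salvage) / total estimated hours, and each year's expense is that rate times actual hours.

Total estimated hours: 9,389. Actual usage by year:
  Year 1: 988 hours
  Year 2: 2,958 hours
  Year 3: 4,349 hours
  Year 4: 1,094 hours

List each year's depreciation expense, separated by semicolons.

Depreciable base = $339,859 − $48,800 = $291,059.
Rate = $291,059 / 9,389 hours = $31 per hour.
Year 1: 988 × $31 = $30,628. Book value $309,231.
Year 2: 2,958 × $31 = $91,698. Book value $217,533.
Year 3: 4,349 × $31 = $134,819. Book value $82,714.
Year 4: 1,094 × $31 = $33,914. Book value $48,800.

$30,628; $91,698; $134,819; $33,914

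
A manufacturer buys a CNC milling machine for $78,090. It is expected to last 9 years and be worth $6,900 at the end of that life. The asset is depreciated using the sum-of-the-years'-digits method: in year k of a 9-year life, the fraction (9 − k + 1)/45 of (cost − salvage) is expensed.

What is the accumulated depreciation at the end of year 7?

$66,444

Depreciable base = $78,090 − $6,900 = $71,190.
Sum of the years' digits = 9+8+7+6+5+4+3+2+1 = 45.
Year 1: $71,190 × 9/45 = $14,238. Book value $63,852.
Year 2: $71,190 × 8/45 = $12,656. Book value $51,196.
Year 3: $71,190 × 7/45 = $11,074. Book value $40,122.
Year 4: $71,190 × 6/45 = $9,492. Book value $30,630.
Year 5: $71,190 × 5/45 = $7,910. Book value $22,720.
Year 6: $71,190 × 4/45 = $6,328. Book value $16,392.
Year 7: $71,190 × 3/45 = $4,746. Book value $11,646.
Accumulated through year 7 = $78,090 − $11,646 = $66,444.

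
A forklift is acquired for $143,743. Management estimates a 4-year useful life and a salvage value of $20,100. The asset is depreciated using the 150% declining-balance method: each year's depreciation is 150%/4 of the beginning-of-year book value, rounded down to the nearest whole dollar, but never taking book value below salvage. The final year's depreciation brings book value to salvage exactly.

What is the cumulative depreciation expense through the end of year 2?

$87,593

Depreciable base = $143,743 − $20,100 = $123,643.
Year 1: ⌊$143,743 × 150%/4⌋ = $53,903. Book value $89,840.
Year 2: ⌊$89,840 × 150%/4⌋ = $33,690. Book value $56,150.
Accumulated through year 2 = $143,743 − $56,150 = $87,593.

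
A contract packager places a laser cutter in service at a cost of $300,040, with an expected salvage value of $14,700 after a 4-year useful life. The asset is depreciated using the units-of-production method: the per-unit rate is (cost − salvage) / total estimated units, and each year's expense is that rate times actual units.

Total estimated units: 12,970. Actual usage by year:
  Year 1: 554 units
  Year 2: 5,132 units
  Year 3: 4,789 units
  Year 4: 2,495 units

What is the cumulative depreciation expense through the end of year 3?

Depreciable base = $300,040 − $14,700 = $285,340.
Rate = $285,340 / 12,970 units = $22 per unit.
Year 1: 554 × $22 = $12,188. Book value $287,852.
Year 2: 5,132 × $22 = $112,904. Book value $174,948.
Year 3: 4,789 × $22 = $105,358. Book value $69,590.
Accumulated through year 3 = $300,040 − $69,590 = $230,450.

$230,450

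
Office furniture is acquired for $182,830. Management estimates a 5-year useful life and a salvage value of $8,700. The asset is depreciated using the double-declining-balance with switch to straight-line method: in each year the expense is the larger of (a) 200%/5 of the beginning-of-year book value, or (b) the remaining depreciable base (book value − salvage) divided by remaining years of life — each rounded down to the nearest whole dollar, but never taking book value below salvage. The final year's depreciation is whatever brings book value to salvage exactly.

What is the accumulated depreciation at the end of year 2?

Depreciable base = $182,830 − $8,700 = $174,130.
Year 1: DB = ⌊$182,830 × 200%/5⌋ = $73,132; SL = ⌊$174,130/5⌋ = $34,826 → take DB $73,132. Book value $109,698.
Year 2: DB = ⌊$109,698 × 200%/5⌋ = $43,879; SL = ⌊$100,998/4⌋ = $25,249 → take DB $43,879. Book value $65,819.
Accumulated through year 2 = $182,830 − $65,819 = $117,011.

$117,011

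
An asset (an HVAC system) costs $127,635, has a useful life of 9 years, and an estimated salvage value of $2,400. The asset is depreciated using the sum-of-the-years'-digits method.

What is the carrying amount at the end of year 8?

$5,183

Depreciable base = $127,635 − $2,400 = $125,235.
Sum of the years' digits = 9+8+7+6+5+4+3+2+1 = 45.
Year 1: $125,235 × 9/45 = $25,047. Book value $102,588.
Year 2: $125,235 × 8/45 = $22,264. Book value $80,324.
Year 3: $125,235 × 7/45 = $19,481. Book value $60,843.
Year 4: $125,235 × 6/45 = $16,698. Book value $44,145.
Year 5: $125,235 × 5/45 = $13,915. Book value $30,230.
Year 6: $125,235 × 4/45 = $11,132. Book value $19,098.
Year 7: $125,235 × 3/45 = $8,349. Book value $10,749.
Year 8: $125,235 × 2/45 = $5,566. Book value $5,183.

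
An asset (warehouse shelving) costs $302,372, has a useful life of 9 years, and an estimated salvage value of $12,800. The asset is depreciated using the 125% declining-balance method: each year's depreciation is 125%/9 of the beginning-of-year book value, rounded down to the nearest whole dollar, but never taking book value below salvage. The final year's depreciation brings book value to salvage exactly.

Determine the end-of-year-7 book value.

Depreciable base = $302,372 − $12,800 = $289,572.
Year 1: ⌊$302,372 × 125%/9⌋ = $41,996. Book value $260,376.
Year 2: ⌊$260,376 × 125%/9⌋ = $36,163. Book value $224,213.
Year 3: ⌊$224,213 × 125%/9⌋ = $31,140. Book value $193,073.
Year 4: ⌊$193,073 × 125%/9⌋ = $26,815. Book value $166,258.
Year 5: ⌊$166,258 × 125%/9⌋ = $23,091. Book value $143,167.
Year 6: ⌊$143,167 × 125%/9⌋ = $19,884. Book value $123,283.
Year 7: ⌊$123,283 × 125%/9⌋ = $17,122. Book value $106,161.

$106,161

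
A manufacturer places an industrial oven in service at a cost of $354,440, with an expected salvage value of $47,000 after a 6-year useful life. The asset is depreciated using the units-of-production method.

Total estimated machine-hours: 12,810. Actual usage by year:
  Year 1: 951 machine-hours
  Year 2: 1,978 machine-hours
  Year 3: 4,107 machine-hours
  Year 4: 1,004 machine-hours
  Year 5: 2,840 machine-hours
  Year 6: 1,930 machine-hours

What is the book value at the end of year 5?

Depreciable base = $354,440 − $47,000 = $307,440.
Rate = $307,440 / 12,810 machine-hours = $24 per machine-hour.
Year 1: 951 × $24 = $22,824. Book value $331,616.
Year 2: 1,978 × $24 = $47,472. Book value $284,144.
Year 3: 4,107 × $24 = $98,568. Book value $185,576.
Year 4: 1,004 × $24 = $24,096. Book value $161,480.
Year 5: 2,840 × $24 = $68,160. Book value $93,320.

$93,320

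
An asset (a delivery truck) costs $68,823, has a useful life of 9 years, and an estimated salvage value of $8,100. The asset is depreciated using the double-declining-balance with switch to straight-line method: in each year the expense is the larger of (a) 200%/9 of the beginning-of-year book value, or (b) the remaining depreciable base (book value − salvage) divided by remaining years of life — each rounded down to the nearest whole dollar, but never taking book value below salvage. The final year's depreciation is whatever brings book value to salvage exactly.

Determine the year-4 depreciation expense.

$7,196

Depreciable base = $68,823 − $8,100 = $60,723.
Year 1: DB = ⌊$68,823 × 200%/9⌋ = $15,294; SL = ⌊$60,723/9⌋ = $6,747 → take DB $15,294. Book value $53,529.
Year 2: DB = ⌊$53,529 × 200%/9⌋ = $11,895; SL = ⌊$45,429/8⌋ = $5,678 → take DB $11,895. Book value $41,634.
Year 3: DB = ⌊$41,634 × 200%/9⌋ = $9,252; SL = ⌊$33,534/7⌋ = $4,790 → take DB $9,252. Book value $32,382.
Year 4: DB = ⌊$32,382 × 200%/9⌋ = $7,196; SL = ⌊$24,282/6⌋ = $4,047 → take DB $7,196. Book value $25,186.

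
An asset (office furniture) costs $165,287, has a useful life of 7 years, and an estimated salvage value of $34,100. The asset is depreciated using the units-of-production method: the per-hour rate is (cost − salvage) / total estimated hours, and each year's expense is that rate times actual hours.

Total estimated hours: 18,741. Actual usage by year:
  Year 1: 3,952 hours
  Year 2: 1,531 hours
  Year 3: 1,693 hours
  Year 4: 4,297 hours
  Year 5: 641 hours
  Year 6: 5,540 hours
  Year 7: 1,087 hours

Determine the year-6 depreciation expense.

Depreciable base = $165,287 − $34,100 = $131,187.
Rate = $131,187 / 18,741 hours = $7 per hour.
Year 1: 3,952 × $7 = $27,664. Book value $137,623.
Year 2: 1,531 × $7 = $10,717. Book value $126,906.
Year 3: 1,693 × $7 = $11,851. Book value $115,055.
Year 4: 4,297 × $7 = $30,079. Book value $84,976.
Year 5: 641 × $7 = $4,487. Book value $80,489.
Year 6: 5,540 × $7 = $38,780. Book value $41,709.

$38,780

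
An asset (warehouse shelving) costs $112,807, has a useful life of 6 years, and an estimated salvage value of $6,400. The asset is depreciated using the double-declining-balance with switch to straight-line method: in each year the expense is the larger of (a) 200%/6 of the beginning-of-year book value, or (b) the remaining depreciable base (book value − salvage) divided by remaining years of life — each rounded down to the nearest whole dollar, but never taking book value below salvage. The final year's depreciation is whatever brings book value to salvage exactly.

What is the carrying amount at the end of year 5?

Depreciable base = $112,807 − $6,400 = $106,407.
Year 1: DB = ⌊$112,807 × 200%/6⌋ = $37,602; SL = ⌊$106,407/6⌋ = $17,734 → take DB $37,602. Book value $75,205.
Year 2: DB = ⌊$75,205 × 200%/6⌋ = $25,068; SL = ⌊$68,805/5⌋ = $13,761 → take DB $25,068. Book value $50,137.
Year 3: DB = ⌊$50,137 × 200%/6⌋ = $16,712; SL = ⌊$43,737/4⌋ = $10,934 → take DB $16,712. Book value $33,425.
Year 4: DB = ⌊$33,425 × 200%/6⌋ = $11,141; SL = ⌊$27,025/3⌋ = $9,008 → take DB $11,141. Book value $22,284.
Year 5: DB = ⌊$22,284 × 200%/6⌋ = $7,428; SL = ⌊$15,884/2⌋ = $7,942 → take SL $7,942. Book value $14,342.

$14,342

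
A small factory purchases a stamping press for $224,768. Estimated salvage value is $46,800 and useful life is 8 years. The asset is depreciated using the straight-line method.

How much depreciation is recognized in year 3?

$22,246

Depreciable base = $224,768 − $46,800 = $177,968.
Annual expense = $177,968 / 8 = $22,246.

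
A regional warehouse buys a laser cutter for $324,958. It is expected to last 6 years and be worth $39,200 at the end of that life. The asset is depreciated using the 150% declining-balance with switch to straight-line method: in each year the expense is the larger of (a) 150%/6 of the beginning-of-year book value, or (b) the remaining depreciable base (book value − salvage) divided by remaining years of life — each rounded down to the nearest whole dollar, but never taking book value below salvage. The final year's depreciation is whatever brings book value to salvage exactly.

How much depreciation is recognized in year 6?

$31,810

Depreciable base = $324,958 − $39,200 = $285,758.
Year 1: DB = ⌊$324,958 × 150%/6⌋ = $81,239; SL = ⌊$285,758/6⌋ = $47,626 → take DB $81,239. Book value $243,719.
Year 2: DB = ⌊$243,719 × 150%/6⌋ = $60,929; SL = ⌊$204,519/5⌋ = $40,903 → take DB $60,929. Book value $182,790.
Year 3: DB = ⌊$182,790 × 150%/6⌋ = $45,697; SL = ⌊$143,590/4⌋ = $35,897 → take DB $45,697. Book value $137,093.
Year 4: DB = ⌊$137,093 × 150%/6⌋ = $34,273; SL = ⌊$97,893/3⌋ = $32,631 → take DB $34,273. Book value $102,820.
Year 5: DB = ⌊$102,820 × 150%/6⌋ = $25,705; SL = ⌊$63,620/2⌋ = $31,810 → take SL $31,810. Book value $71,010.
Year 6 (final): $71,010 − $39,200 = $31,810. Book value $39,200.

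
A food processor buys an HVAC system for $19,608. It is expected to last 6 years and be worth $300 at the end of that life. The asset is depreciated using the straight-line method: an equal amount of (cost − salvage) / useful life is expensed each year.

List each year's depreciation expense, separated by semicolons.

$3,218; $3,218; $3,218; $3,218; $3,218; $3,218

Depreciable base = $19,608 − $300 = $19,308.
Annual expense = $19,308 / 6 = $3,218.
End of year 1: book value $16,390.
End of year 2: book value $13,172.
End of year 3: book value $9,954.
End of year 4: book value $6,736.
End of year 5: book value $3,518.
End of year 6: book value $300.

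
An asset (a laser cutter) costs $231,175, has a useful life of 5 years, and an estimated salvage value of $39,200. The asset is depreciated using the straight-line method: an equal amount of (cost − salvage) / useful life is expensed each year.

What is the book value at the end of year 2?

Depreciable base = $231,175 − $39,200 = $191,975.
Annual expense = $191,975 / 5 = $38,395.
End of year 1: book value $192,780.
End of year 2: book value $154,385.

$154,385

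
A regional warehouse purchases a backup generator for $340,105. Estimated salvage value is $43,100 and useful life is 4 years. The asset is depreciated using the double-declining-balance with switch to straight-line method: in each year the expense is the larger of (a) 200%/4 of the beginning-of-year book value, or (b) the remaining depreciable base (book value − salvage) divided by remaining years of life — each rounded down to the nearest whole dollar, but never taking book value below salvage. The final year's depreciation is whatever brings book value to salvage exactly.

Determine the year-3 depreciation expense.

Depreciable base = $340,105 − $43,100 = $297,005.
Year 1: DB = ⌊$340,105 × 200%/4⌋ = $170,052; SL = ⌊$297,005/4⌋ = $74,251 → take DB $170,052. Book value $170,053.
Year 2: DB = ⌊$170,053 × 200%/4⌋ = $85,026; SL = ⌊$126,953/3⌋ = $42,317 → take DB $85,026. Book value $85,027.
Year 3: DB = ⌊$85,027 × 200%/4⌋ = $42,513; SL = ⌊$41,927/2⌋ = $20,963 → take DB $42,513, capped at $41,927. Book value $43,100.

$41,927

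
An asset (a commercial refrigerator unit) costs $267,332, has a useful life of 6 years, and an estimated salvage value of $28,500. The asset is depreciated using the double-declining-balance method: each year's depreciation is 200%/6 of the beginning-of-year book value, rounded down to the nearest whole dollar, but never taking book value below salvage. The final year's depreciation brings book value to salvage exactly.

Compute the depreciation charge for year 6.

$6,705

Depreciable base = $267,332 − $28,500 = $238,832.
Year 1: ⌊$267,332 × 200%/6⌋ = $89,110. Book value $178,222.
Year 2: ⌊$178,222 × 200%/6⌋ = $59,407. Book value $118,815.
Year 3: ⌊$118,815 × 200%/6⌋ = $39,605. Book value $79,210.
Year 4: ⌊$79,210 × 200%/6⌋ = $26,403. Book value $52,807.
Year 5: ⌊$52,807 × 200%/6⌋ = $17,602. Book value $35,205.
Year 6 (final): $35,205 − $28,500 = $6,705. Book value $28,500.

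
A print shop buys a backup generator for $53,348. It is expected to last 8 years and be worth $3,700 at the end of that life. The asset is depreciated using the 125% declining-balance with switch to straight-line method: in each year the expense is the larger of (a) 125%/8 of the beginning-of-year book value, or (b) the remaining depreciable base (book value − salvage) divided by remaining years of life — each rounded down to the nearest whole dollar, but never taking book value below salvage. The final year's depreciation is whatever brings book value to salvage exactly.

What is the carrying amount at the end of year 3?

Depreciable base = $53,348 − $3,700 = $49,648.
Year 1: DB = ⌊$53,348 × 125%/8⌋ = $8,335; SL = ⌊$49,648/8⌋ = $6,206 → take DB $8,335. Book value $45,013.
Year 2: DB = ⌊$45,013 × 125%/8⌋ = $7,033; SL = ⌊$41,313/7⌋ = $5,901 → take DB $7,033. Book value $37,980.
Year 3: DB = ⌊$37,980 × 125%/8⌋ = $5,934; SL = ⌊$34,280/6⌋ = $5,713 → take DB $5,934. Book value $32,046.

$32,046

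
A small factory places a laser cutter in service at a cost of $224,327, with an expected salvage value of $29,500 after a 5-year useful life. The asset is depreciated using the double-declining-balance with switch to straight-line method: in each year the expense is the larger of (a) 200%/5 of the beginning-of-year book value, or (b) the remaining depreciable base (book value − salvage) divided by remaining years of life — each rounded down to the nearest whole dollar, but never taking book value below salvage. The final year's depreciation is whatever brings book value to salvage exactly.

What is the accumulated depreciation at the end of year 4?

Depreciable base = $224,327 − $29,500 = $194,827.
Year 1: DB = ⌊$224,327 × 200%/5⌋ = $89,730; SL = ⌊$194,827/5⌋ = $38,965 → take DB $89,730. Book value $134,597.
Year 2: DB = ⌊$134,597 × 200%/5⌋ = $53,838; SL = ⌊$105,097/4⌋ = $26,274 → take DB $53,838. Book value $80,759.
Year 3: DB = ⌊$80,759 × 200%/5⌋ = $32,303; SL = ⌊$51,259/3⌋ = $17,086 → take DB $32,303. Book value $48,456.
Year 4: DB = ⌊$48,456 × 200%/5⌋ = $19,382; SL = ⌊$18,956/2⌋ = $9,478 → take DB $19,382, capped at $18,956. Book value $29,500.
Accumulated through year 4 = $224,327 − $29,500 = $194,827.

$194,827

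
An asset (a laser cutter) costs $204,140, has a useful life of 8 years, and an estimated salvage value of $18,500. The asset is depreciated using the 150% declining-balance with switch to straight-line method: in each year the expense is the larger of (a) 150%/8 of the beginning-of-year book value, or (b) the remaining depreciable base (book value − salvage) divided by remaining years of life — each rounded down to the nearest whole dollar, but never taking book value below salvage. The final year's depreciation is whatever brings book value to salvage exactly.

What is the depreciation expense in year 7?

Depreciable base = $204,140 − $18,500 = $185,640.
Year 1: DB = ⌊$204,140 × 150%/8⌋ = $38,276; SL = ⌊$185,640/8⌋ = $23,205 → take DB $38,276. Book value $165,864.
Year 2: DB = ⌊$165,864 × 150%/8⌋ = $31,099; SL = ⌊$147,364/7⌋ = $21,052 → take DB $31,099. Book value $134,765.
Year 3: DB = ⌊$134,765 × 150%/8⌋ = $25,268; SL = ⌊$116,265/6⌋ = $19,377 → take DB $25,268. Book value $109,497.
Year 4: DB = ⌊$109,497 × 150%/8⌋ = $20,530; SL = ⌊$90,997/5⌋ = $18,199 → take DB $20,530. Book value $88,967.
Year 5: DB = ⌊$88,967 × 150%/8⌋ = $16,681; SL = ⌊$70,467/4⌋ = $17,616 → take SL $17,616. Book value $71,351.
Year 6: DB = ⌊$71,351 × 150%/8⌋ = $13,378; SL = ⌊$52,851/3⌋ = $17,617 → take SL $17,617. Book value $53,734.
Year 7: DB = ⌊$53,734 × 150%/8⌋ = $10,075; SL = ⌊$35,234/2⌋ = $17,617 → take SL $17,617. Book value $36,117.

$17,617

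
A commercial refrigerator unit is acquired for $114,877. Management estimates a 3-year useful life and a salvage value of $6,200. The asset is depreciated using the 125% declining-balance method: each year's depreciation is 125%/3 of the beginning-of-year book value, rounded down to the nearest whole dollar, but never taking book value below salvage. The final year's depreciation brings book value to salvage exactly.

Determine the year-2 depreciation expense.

Depreciable base = $114,877 − $6,200 = $108,677.
Year 1: ⌊$114,877 × 125%/3⌋ = $47,865. Book value $67,012.
Year 2: ⌊$67,012 × 125%/3⌋ = $27,921. Book value $39,091.

$27,921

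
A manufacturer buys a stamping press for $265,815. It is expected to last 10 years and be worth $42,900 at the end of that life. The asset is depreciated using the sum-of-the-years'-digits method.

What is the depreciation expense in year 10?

$4,053

Depreciable base = $265,815 − $42,900 = $222,915.
Sum of the years' digits = 10+9+8+7+6+5+4+3+2+1 = 55.
Year 1: $222,915 × 10/55 = $40,530. Book value $225,285.
Year 2: $222,915 × 9/55 = $36,477. Book value $188,808.
Year 3: $222,915 × 8/55 = $32,424. Book value $156,384.
Year 4: $222,915 × 7/55 = $28,371. Book value $128,013.
Year 5: $222,915 × 6/55 = $24,318. Book value $103,695.
Year 6: $222,915 × 5/55 = $20,265. Book value $83,430.
Year 7: $222,915 × 4/55 = $16,212. Book value $67,218.
Year 8: $222,915 × 3/55 = $12,159. Book value $55,059.
Year 9: $222,915 × 2/55 = $8,106. Book value $46,953.
Year 10: $222,915 × 1/55 = $4,053. Book value $42,900.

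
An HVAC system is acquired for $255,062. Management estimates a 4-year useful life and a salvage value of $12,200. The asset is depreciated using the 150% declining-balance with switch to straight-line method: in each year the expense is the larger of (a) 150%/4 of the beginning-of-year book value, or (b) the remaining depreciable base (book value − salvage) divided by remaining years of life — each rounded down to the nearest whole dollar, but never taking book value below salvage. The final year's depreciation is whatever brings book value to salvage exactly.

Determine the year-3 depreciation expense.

$43,717

Depreciable base = $255,062 − $12,200 = $242,862.
Year 1: DB = ⌊$255,062 × 150%/4⌋ = $95,648; SL = ⌊$242,862/4⌋ = $60,715 → take DB $95,648. Book value $159,414.
Year 2: DB = ⌊$159,414 × 150%/4⌋ = $59,780; SL = ⌊$147,214/3⌋ = $49,071 → take DB $59,780. Book value $99,634.
Year 3: DB = ⌊$99,634 × 150%/4⌋ = $37,362; SL = ⌊$87,434/2⌋ = $43,717 → take SL $43,717. Book value $55,917.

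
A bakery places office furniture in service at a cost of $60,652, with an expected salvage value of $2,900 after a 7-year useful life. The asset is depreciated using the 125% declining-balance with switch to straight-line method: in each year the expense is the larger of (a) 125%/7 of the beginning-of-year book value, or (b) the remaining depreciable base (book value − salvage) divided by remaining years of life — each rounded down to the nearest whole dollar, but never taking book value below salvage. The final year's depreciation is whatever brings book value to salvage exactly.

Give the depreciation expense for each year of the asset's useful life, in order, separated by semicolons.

Depreciable base = $60,652 − $2,900 = $57,752.
Year 1: DB = ⌊$60,652 × 125%/7⌋ = $10,830; SL = ⌊$57,752/7⌋ = $8,250 → take DB $10,830. Book value $49,822.
Year 2: DB = ⌊$49,822 × 125%/7⌋ = $8,896; SL = ⌊$46,922/6⌋ = $7,820 → take DB $8,896. Book value $40,926.
Year 3: DB = ⌊$40,926 × 125%/7⌋ = $7,308; SL = ⌊$38,026/5⌋ = $7,605 → take SL $7,605. Book value $33,321.
Year 4: DB = ⌊$33,321 × 125%/7⌋ = $5,950; SL = ⌊$30,421/4⌋ = $7,605 → take SL $7,605. Book value $25,716.
Year 5: DB = ⌊$25,716 × 125%/7⌋ = $4,592; SL = ⌊$22,816/3⌋ = $7,605 → take SL $7,605. Book value $18,111.
Year 6: DB = ⌊$18,111 × 125%/7⌋ = $3,234; SL = ⌊$15,211/2⌋ = $7,605 → take SL $7,605. Book value $10,506.
Year 7 (final): $10,506 − $2,900 = $7,606. Book value $2,900.

$10,830; $8,896; $7,605; $7,605; $7,605; $7,605; $7,606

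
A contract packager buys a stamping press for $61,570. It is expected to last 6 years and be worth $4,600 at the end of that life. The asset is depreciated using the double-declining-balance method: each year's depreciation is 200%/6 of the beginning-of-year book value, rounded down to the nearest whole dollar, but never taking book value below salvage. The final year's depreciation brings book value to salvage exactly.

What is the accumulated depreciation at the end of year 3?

$43,326

Depreciable base = $61,570 − $4,600 = $56,970.
Year 1: ⌊$61,570 × 200%/6⌋ = $20,523. Book value $41,047.
Year 2: ⌊$41,047 × 200%/6⌋ = $13,682. Book value $27,365.
Year 3: ⌊$27,365 × 200%/6⌋ = $9,121. Book value $18,244.
Accumulated through year 3 = $61,570 − $18,244 = $43,326.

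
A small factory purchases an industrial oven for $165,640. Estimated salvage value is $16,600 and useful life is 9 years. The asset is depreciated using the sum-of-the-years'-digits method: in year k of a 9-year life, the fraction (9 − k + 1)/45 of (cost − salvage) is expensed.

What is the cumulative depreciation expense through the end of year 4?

$99,360

Depreciable base = $165,640 − $16,600 = $149,040.
Sum of the years' digits = 9+8+7+6+5+4+3+2+1 = 45.
Year 1: $149,040 × 9/45 = $29,808. Book value $135,832.
Year 2: $149,040 × 8/45 = $26,496. Book value $109,336.
Year 3: $149,040 × 7/45 = $23,184. Book value $86,152.
Year 4: $149,040 × 6/45 = $19,872. Book value $66,280.
Accumulated through year 4 = $165,640 − $66,280 = $99,360.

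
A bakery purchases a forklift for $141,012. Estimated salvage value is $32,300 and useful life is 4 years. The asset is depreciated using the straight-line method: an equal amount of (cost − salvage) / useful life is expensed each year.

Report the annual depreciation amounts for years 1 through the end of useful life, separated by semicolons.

$27,178; $27,178; $27,178; $27,178

Depreciable base = $141,012 − $32,300 = $108,712.
Annual expense = $108,712 / 4 = $27,178.
End of year 1: book value $113,834.
End of year 2: book value $86,656.
End of year 3: book value $59,478.
End of year 4: book value $32,300.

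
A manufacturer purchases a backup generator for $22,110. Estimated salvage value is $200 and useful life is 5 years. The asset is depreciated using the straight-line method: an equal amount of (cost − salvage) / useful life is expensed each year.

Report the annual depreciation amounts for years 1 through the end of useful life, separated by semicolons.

$4,382; $4,382; $4,382; $4,382; $4,382

Depreciable base = $22,110 − $200 = $21,910.
Annual expense = $21,910 / 5 = $4,382.
End of year 1: book value $17,728.
End of year 2: book value $13,346.
End of year 3: book value $8,964.
End of year 4: book value $4,582.
End of year 5: book value $200.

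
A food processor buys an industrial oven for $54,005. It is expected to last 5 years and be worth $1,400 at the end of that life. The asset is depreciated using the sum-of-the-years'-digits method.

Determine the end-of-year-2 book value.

$22,442

Depreciable base = $54,005 − $1,400 = $52,605.
Sum of the years' digits = 5+4+3+2+1 = 15.
Year 1: $52,605 × 5/15 = $17,535. Book value $36,470.
Year 2: $52,605 × 4/15 = $14,028. Book value $22,442.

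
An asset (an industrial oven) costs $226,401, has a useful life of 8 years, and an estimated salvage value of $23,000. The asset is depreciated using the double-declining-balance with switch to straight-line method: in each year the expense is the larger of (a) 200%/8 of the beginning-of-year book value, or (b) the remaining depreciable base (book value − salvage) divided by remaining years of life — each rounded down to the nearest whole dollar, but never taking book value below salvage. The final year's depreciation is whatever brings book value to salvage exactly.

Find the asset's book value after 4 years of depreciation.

$71,636

Depreciable base = $226,401 − $23,000 = $203,401.
Year 1: DB = ⌊$226,401 × 200%/8⌋ = $56,600; SL = ⌊$203,401/8⌋ = $25,425 → take DB $56,600. Book value $169,801.
Year 2: DB = ⌊$169,801 × 200%/8⌋ = $42,450; SL = ⌊$146,801/7⌋ = $20,971 → take DB $42,450. Book value $127,351.
Year 3: DB = ⌊$127,351 × 200%/8⌋ = $31,837; SL = ⌊$104,351/6⌋ = $17,391 → take DB $31,837. Book value $95,514.
Year 4: DB = ⌊$95,514 × 200%/8⌋ = $23,878; SL = ⌊$72,514/5⌋ = $14,502 → take DB $23,878. Book value $71,636.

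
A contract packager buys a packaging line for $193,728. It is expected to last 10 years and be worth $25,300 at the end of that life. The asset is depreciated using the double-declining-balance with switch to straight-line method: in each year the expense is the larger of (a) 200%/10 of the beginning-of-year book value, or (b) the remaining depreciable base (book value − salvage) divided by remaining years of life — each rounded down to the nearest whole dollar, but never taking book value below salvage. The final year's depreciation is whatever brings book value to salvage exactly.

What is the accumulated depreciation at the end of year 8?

Depreciable base = $193,728 − $25,300 = $168,428.
Year 1: DB = ⌊$193,728 × 200%/10⌋ = $38,745; SL = ⌊$168,428/10⌋ = $16,842 → take DB $38,745. Book value $154,983.
Year 2: DB = ⌊$154,983 × 200%/10⌋ = $30,996; SL = ⌊$129,683/9⌋ = $14,409 → take DB $30,996. Book value $123,987.
Year 3: DB = ⌊$123,987 × 200%/10⌋ = $24,797; SL = ⌊$98,687/8⌋ = $12,335 → take DB $24,797. Book value $99,190.
Year 4: DB = ⌊$99,190 × 200%/10⌋ = $19,838; SL = ⌊$73,890/7⌋ = $10,555 → take DB $19,838. Book value $79,352.
Year 5: DB = ⌊$79,352 × 200%/10⌋ = $15,870; SL = ⌊$54,052/6⌋ = $9,008 → take DB $15,870. Book value $63,482.
Year 6: DB = ⌊$63,482 × 200%/10⌋ = $12,696; SL = ⌊$38,182/5⌋ = $7,636 → take DB $12,696. Book value $50,786.
Year 7: DB = ⌊$50,786 × 200%/10⌋ = $10,157; SL = ⌊$25,486/4⌋ = $6,371 → take DB $10,157. Book value $40,629.
Year 8: DB = ⌊$40,629 × 200%/10⌋ = $8,125; SL = ⌊$15,329/3⌋ = $5,109 → take DB $8,125. Book value $32,504.
Accumulated through year 8 = $193,728 − $32,504 = $161,224.

$161,224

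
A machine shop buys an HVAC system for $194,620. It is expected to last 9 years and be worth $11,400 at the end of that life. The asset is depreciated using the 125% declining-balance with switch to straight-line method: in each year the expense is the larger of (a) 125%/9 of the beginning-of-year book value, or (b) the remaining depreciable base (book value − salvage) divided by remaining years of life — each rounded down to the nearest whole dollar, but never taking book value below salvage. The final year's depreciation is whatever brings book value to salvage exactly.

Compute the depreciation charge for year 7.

$18,812

Depreciable base = $194,620 − $11,400 = $183,220.
Year 1: DB = ⌊$194,620 × 125%/9⌋ = $27,030; SL = ⌊$183,220/9⌋ = $20,357 → take DB $27,030. Book value $167,590.
Year 2: DB = ⌊$167,590 × 125%/9⌋ = $23,276; SL = ⌊$156,190/8⌋ = $19,523 → take DB $23,276. Book value $144,314.
Year 3: DB = ⌊$144,314 × 125%/9⌋ = $20,043; SL = ⌊$132,914/7⌋ = $18,987 → take DB $20,043. Book value $124,271.
Year 4: DB = ⌊$124,271 × 125%/9⌋ = $17,259; SL = ⌊$112,871/6⌋ = $18,811 → take SL $18,811. Book value $105,460.
Year 5: DB = ⌊$105,460 × 125%/9⌋ = $14,647; SL = ⌊$94,060/5⌋ = $18,812 → take SL $18,812. Book value $86,648.
Year 6: DB = ⌊$86,648 × 125%/9⌋ = $12,034; SL = ⌊$75,248/4⌋ = $18,812 → take SL $18,812. Book value $67,836.
Year 7: DB = ⌊$67,836 × 125%/9⌋ = $9,421; SL = ⌊$56,436/3⌋ = $18,812 → take SL $18,812. Book value $49,024.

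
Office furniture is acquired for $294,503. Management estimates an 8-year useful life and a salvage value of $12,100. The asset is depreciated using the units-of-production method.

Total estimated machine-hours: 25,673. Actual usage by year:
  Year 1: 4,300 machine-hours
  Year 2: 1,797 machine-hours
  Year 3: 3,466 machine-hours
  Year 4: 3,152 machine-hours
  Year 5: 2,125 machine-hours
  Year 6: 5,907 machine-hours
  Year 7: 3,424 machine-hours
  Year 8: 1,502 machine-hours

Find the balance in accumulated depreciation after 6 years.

$228,217

Depreciable base = $294,503 − $12,100 = $282,403.
Rate = $282,403 / 25,673 machine-hours = $11 per machine-hour.
Year 1: 4,300 × $11 = $47,300. Book value $247,203.
Year 2: 1,797 × $11 = $19,767. Book value $227,436.
Year 3: 3,466 × $11 = $38,126. Book value $189,310.
Year 4: 3,152 × $11 = $34,672. Book value $154,638.
Year 5: 2,125 × $11 = $23,375. Book value $131,263.
Year 6: 5,907 × $11 = $64,977. Book value $66,286.
Accumulated through year 6 = $294,503 − $66,286 = $228,217.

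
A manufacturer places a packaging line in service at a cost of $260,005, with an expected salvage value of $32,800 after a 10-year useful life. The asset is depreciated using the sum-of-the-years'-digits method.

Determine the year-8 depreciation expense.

$12,393

Depreciable base = $260,005 − $32,800 = $227,205.
Sum of the years' digits = 10+9+8+7+6+5+4+3+2+1 = 55.
Year 1: $227,205 × 10/55 = $41,310. Book value $218,695.
Year 2: $227,205 × 9/55 = $37,179. Book value $181,516.
Year 3: $227,205 × 8/55 = $33,048. Book value $148,468.
Year 4: $227,205 × 7/55 = $28,917. Book value $119,551.
Year 5: $227,205 × 6/55 = $24,786. Book value $94,765.
Year 6: $227,205 × 5/55 = $20,655. Book value $74,110.
Year 7: $227,205 × 4/55 = $16,524. Book value $57,586.
Year 8: $227,205 × 3/55 = $12,393. Book value $45,193.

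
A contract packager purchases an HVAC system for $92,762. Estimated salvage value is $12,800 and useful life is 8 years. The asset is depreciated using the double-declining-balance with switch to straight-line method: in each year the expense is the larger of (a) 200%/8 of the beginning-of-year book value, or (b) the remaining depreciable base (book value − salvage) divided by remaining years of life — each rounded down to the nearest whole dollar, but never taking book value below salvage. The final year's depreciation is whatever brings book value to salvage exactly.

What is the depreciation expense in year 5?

Depreciable base = $92,762 − $12,800 = $79,962.
Year 1: DB = ⌊$92,762 × 200%/8⌋ = $23,190; SL = ⌊$79,962/8⌋ = $9,995 → take DB $23,190. Book value $69,572.
Year 2: DB = ⌊$69,572 × 200%/8⌋ = $17,393; SL = ⌊$56,772/7⌋ = $8,110 → take DB $17,393. Book value $52,179.
Year 3: DB = ⌊$52,179 × 200%/8⌋ = $13,044; SL = ⌊$39,379/6⌋ = $6,563 → take DB $13,044. Book value $39,135.
Year 4: DB = ⌊$39,135 × 200%/8⌋ = $9,783; SL = ⌊$26,335/5⌋ = $5,267 → take DB $9,783. Book value $29,352.
Year 5: DB = ⌊$29,352 × 200%/8⌋ = $7,338; SL = ⌊$16,552/4⌋ = $4,138 → take DB $7,338. Book value $22,014.

$7,338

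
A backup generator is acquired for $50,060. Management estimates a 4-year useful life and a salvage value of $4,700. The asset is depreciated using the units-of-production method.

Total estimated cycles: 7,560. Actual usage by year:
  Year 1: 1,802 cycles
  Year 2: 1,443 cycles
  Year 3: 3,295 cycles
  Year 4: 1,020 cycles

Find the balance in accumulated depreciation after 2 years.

Depreciable base = $50,060 − $4,700 = $45,360.
Rate = $45,360 / 7,560 cycles = $6 per cycle.
Year 1: 1,802 × $6 = $10,812. Book value $39,248.
Year 2: 1,443 × $6 = $8,658. Book value $30,590.
Accumulated through year 2 = $50,060 − $30,590 = $19,470.

$19,470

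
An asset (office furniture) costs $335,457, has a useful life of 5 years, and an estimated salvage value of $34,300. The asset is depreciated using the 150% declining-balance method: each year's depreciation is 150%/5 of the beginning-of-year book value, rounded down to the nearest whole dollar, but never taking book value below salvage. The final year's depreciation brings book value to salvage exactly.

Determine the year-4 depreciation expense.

$34,518

Depreciable base = $335,457 − $34,300 = $301,157.
Year 1: ⌊$335,457 × 150%/5⌋ = $100,637. Book value $234,820.
Year 2: ⌊$234,820 × 150%/5⌋ = $70,446. Book value $164,374.
Year 3: ⌊$164,374 × 150%/5⌋ = $49,312. Book value $115,062.
Year 4: ⌊$115,062 × 150%/5⌋ = $34,518. Book value $80,544.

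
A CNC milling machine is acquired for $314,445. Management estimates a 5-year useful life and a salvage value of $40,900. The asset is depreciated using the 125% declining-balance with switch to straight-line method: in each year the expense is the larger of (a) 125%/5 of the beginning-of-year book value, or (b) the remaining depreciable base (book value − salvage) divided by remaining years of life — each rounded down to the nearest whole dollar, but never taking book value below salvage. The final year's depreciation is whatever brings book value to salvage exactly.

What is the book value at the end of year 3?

Depreciable base = $314,445 − $40,900 = $273,545.
Year 1: DB = ⌊$314,445 × 125%/5⌋ = $78,611; SL = ⌊$273,545/5⌋ = $54,709 → take DB $78,611. Book value $235,834.
Year 2: DB = ⌊$235,834 × 125%/5⌋ = $58,958; SL = ⌊$194,934/4⌋ = $48,733 → take DB $58,958. Book value $176,876.
Year 3: DB = ⌊$176,876 × 125%/5⌋ = $44,219; SL = ⌊$135,976/3⌋ = $45,325 → take SL $45,325. Book value $131,551.

$131,551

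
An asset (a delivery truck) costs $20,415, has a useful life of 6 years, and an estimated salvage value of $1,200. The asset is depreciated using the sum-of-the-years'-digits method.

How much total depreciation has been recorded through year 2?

Depreciable base = $20,415 − $1,200 = $19,215.
Sum of the years' digits = 6+5+4+3+2+1 = 21.
Year 1: $19,215 × 6/21 = $5,490. Book value $14,925.
Year 2: $19,215 × 5/21 = $4,575. Book value $10,350.
Accumulated through year 2 = $20,415 − $10,350 = $10,065.

$10,065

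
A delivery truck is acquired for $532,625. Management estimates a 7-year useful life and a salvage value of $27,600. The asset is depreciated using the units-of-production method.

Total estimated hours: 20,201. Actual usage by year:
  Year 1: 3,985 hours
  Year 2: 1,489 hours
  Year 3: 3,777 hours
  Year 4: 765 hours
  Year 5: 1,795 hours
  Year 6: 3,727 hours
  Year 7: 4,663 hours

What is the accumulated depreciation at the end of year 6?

Depreciable base = $532,625 − $27,600 = $505,025.
Rate = $505,025 / 20,201 hours = $25 per hour.
Year 1: 3,985 × $25 = $99,625. Book value $433,000.
Year 2: 1,489 × $25 = $37,225. Book value $395,775.
Year 3: 3,777 × $25 = $94,425. Book value $301,350.
Year 4: 765 × $25 = $19,125. Book value $282,225.
Year 5: 1,795 × $25 = $44,875. Book value $237,350.
Year 6: 3,727 × $25 = $93,175. Book value $144,175.
Accumulated through year 6 = $532,625 − $144,175 = $388,450.

$388,450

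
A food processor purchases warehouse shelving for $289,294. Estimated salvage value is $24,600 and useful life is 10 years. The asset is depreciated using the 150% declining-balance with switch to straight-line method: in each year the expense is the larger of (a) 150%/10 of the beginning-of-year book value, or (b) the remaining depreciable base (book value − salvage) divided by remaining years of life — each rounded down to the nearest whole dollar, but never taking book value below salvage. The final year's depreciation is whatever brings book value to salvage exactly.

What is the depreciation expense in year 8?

Depreciable base = $289,294 − $24,600 = $264,694.
Year 1: DB = ⌊$289,294 × 150%/10⌋ = $43,394; SL = ⌊$264,694/10⌋ = $26,469 → take DB $43,394. Book value $245,900.
Year 2: DB = ⌊$245,900 × 150%/10⌋ = $36,885; SL = ⌊$221,300/9⌋ = $24,588 → take DB $36,885. Book value $209,015.
Year 3: DB = ⌊$209,015 × 150%/10⌋ = $31,352; SL = ⌊$184,415/8⌋ = $23,051 → take DB $31,352. Book value $177,663.
Year 4: DB = ⌊$177,663 × 150%/10⌋ = $26,649; SL = ⌊$153,063/7⌋ = $21,866 → take DB $26,649. Book value $151,014.
Year 5: DB = ⌊$151,014 × 150%/10⌋ = $22,652; SL = ⌊$126,414/6⌋ = $21,069 → take DB $22,652. Book value $128,362.
Year 6: DB = ⌊$128,362 × 150%/10⌋ = $19,254; SL = ⌊$103,762/5⌋ = $20,752 → take SL $20,752. Book value $107,610.
Year 7: DB = ⌊$107,610 × 150%/10⌋ = $16,141; SL = ⌊$83,010/4⌋ = $20,752 → take SL $20,752. Book value $86,858.
Year 8: DB = ⌊$86,858 × 150%/10⌋ = $13,028; SL = ⌊$62,258/3⌋ = $20,752 → take SL $20,752. Book value $66,106.

$20,752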